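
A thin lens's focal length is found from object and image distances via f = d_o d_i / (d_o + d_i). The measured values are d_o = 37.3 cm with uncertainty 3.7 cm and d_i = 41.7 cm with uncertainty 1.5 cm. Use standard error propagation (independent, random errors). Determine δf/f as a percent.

5.50%

∂f/∂d_o = (d_i/(d_o+d_i))² = 0.279;  ∂f/∂d_i = (d_o/(d_o+d_i))² = 0.223
δf = √((∂f/∂d_o · δd_o)² + (∂f/∂d_i · δd_i)²) = √(1.06 + 0.112) = 1.08 cm
f = 19.7 cm, so δf/f = 1.08/19.7 = 0.0550.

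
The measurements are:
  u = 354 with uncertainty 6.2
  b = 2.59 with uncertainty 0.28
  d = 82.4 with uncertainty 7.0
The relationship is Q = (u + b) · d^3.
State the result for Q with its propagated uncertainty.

(2.00 ± 0.510) × 10^8

Let w = u + b = 357. δw = √(δu² + δb²) = √(38.4 + 0.0784) = 6.21, so δw/w = 0.0174.
Q is then a monomial in w, d:
δQ/Q = √((δw/w)² + (3·δd/d)²) = √(0.000303 + 0.0650) = 0.255
Q = 2e+08, so δQ = 0.255 × 2e+08 = 5.1e+07.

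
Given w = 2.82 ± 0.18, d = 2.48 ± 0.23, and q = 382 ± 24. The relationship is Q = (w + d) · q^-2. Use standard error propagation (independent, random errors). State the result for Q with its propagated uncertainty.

(3.63 ± 0.498) × 10^-5

Let u = w + d = 5.30. δu = √(δw² + δd²) = √(0.0324 + 0.0529) = 0.292, so δu/u = 0.0551.
Q is then a monomial in u, q:
δQ/Q = √((δu/u)² + (-2·δq/q)²) = √(0.00304 + 0.0158) = 0.137
Q = 3.63e-05, so δQ = 0.137 × 3.63e-05 = 4.98e-06.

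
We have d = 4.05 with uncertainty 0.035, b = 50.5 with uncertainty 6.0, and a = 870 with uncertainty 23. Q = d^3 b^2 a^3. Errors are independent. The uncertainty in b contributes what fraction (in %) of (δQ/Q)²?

89.0%

(δQ/Q)² = (3·δd/d)² + (2·δb/b)² + (3·δa/a)²
  d term: (3×0.00864)² = 0.000672
  b term: (2×0.119)² = 0.0565
  a term: (3×0.0264)² = 0.00629
Total = 0.0634. Share from b = 0.0565/0.0634 = 0.890.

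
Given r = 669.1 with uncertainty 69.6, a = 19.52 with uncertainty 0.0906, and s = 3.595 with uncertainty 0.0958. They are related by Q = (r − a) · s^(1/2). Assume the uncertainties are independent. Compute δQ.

133

Let u = r − a = 649.6. δu = √(δr² + δa²) = √(4840 + 0.00821) = 69.6, so δu/u = 0.107.
Q is then a monomial in u, s:
δQ/Q = √((δu/u)² + (½·δs/s)²) = √(0.0115 + 0.000178) = 0.108
Q = 1232, so δQ = 0.108 × 1232 = 133.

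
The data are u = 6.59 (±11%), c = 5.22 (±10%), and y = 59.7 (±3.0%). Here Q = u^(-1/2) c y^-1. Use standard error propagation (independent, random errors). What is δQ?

Since Q is a product/quotient, work with relative uncertainties:
  (−½·δu/u)² = (-0.5×0.110)² = 0.00302;  (1·δc/c)² = (1×0.100)² = 0.0100;  (-1·δy/y)² = (-1×0.0300)² = 0.000900
δQ/Q = √(0.0139) = 0.118
Q = 0.0341, so δQ = 0.118 × 0.0341 = 0.00402.

0.00402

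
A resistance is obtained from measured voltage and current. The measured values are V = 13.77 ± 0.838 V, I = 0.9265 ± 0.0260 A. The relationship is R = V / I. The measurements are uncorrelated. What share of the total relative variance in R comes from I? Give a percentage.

(δR/R)² = (1·δV/V)² + (-1·δI/I)²
  V term: (1×0.0609)² = 0.00370
  I term: (-1×0.0281)² = 0.000788
Total = 0.00449. Share from I = 0.000788/0.00449 = 0.175.

17.5%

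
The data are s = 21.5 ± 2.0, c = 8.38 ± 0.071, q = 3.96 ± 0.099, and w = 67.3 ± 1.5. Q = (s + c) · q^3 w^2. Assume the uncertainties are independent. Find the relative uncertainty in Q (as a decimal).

0.110

Let u = s + c = 29.9. δu = √(δs² + δc²) = √(4.00 + 0.00504) = 2.00, so δu/u = 0.0670.
Q is then a monomial in u, q, w:
δQ/Q = √((δu/u)² + (3·δq/q)² + (2·δw/w)²) = √(0.00449 + 0.00563 + 0.00199) = 0.110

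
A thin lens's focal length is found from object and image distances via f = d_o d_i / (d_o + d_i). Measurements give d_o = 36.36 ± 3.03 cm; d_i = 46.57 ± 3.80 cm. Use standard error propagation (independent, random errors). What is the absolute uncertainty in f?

1.20 cm

∂f/∂d_o = (d_i/(d_o+d_i))² = 0.315;  ∂f/∂d_i = (d_o/(d_o+d_i))² = 0.192
δf = √((∂f/∂d_o · δd_o)² + (∂f/∂d_i · δd_i)²) = √(0.913 + 0.534) = 1.20 cm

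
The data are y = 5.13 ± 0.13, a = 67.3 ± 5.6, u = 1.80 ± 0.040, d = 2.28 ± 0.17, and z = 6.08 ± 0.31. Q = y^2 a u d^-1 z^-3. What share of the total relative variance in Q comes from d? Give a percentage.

14.3%

(δQ/Q)² = (2·δy/y)² + (1·δa/a)² + (1·δu/u)² + (-1·δd/d)² + (-3·δz/z)²
  y term: (2×0.0253)² = 0.00257
  a term: (1×0.0832)² = 0.00692
  u term: (1×0.0222)² = 0.000494
  d term: (-1×0.0746)² = 0.00556
  z term: (-3×0.0510)² = 0.0234
Total = 0.0389. Share from d = 0.00556/0.0389 = 0.143.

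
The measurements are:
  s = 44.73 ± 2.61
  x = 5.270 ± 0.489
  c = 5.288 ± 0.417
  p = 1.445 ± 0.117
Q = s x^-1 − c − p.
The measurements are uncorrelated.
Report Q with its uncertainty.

Let w = s·x^-1 = 8.488. δw/w = √((1·δs/s)² + (-1·δx/x)²) = √(0.00340 + 0.00861) = 0.110, so δw = 0.930.
Q = w − c − p: δQ = √(δw² + δc² + δp²) = √(0.866 + 0.174 + 0.0137) = 1.03
Q = 1.755.

1.755 ± 1.03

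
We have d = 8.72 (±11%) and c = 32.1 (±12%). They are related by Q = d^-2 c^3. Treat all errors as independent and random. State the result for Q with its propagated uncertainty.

Each factor contributes (exponent × relative error)² to (δQ/Q)²:
  (-2·δd/d)² = (-2×0.110)² = 0.0484;  (3·δc/c)² = (3×0.120)² = 0.130
δQ/Q = √(0.178) = 0.422
Q = 435, so δQ = 0.422 × 435 = 184.

435 ± 184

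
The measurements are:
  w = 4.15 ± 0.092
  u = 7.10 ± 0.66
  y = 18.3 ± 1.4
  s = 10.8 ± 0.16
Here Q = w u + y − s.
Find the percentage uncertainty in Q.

8.52%

Let p = w·u = 29.5. δp/p = √((1·δw/w)² + (1·δu/u)²) = √(0.000491 + 0.00864) = 0.0956, so δp = 2.82.
Q = p + y − s: δQ = √(δp² + δy² + δs²) = √(7.93 + 1.96 + 0.0256) = 3.15
Q = 37.0, so δQ/Q = 3.15/37.0 = 0.0852.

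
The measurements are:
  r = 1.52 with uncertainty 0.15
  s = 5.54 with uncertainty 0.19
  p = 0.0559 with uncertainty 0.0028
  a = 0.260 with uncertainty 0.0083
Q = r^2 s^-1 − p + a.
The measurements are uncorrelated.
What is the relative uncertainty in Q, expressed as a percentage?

Let w = r^2·s^-1 = 0.417. δw/w = √((2·δr/r)² + (-1·δs/s)²) = √(0.0390 + 0.00118) = 0.200, so δw = 0.0835.
Q = w − p + a: δQ = √(δw² + δp² + δa²) = √(0.00698 + 7.84e-06 + 6.89e-05) = 0.0840
Q = 0.621, so δQ/Q = 0.0840/0.621 = 0.135.

13.5%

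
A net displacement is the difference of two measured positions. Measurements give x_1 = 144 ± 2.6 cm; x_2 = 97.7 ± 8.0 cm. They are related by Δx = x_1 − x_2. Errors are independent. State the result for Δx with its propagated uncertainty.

46.3 ± 8.41 cm

Δx is a linear combination, so absolute uncertainties add in quadrature:
  (δx_1)² = 6.76;  (δx_2)² = 64.0
δΔx = √(70.8) = 8.41 cm
Δx = 46.3 cm.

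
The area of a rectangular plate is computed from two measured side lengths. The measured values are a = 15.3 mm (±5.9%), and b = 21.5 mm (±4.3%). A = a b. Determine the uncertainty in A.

24.0 mm^2

Relative error in a monomial: (δA/A)² = Σ (nᵢ · δxᵢ/xᵢ)².
  (1·δa/a)² = (1×0.0590)² = 0.00348;  (1·δb/b)² = (1×0.0430)² = 0.00185
δA/A = √(0.00533) = 0.0730
A = 329 mm^2, so δA = 0.0730 × 329 = 24.0 mm^2.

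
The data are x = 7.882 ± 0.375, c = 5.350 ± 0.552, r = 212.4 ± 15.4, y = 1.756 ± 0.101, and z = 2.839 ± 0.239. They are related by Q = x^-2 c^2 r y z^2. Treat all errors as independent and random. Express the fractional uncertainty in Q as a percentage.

29.8%

Since Q is a product/quotient, work with relative uncertainties:
  (-2·δx/x)² = (-2×0.0476)² = 0.00905;  (2·δc/c)² = (2×0.103)² = 0.0426;  (1·δr/r)² = (1×0.0725)² = 0.00526;  (1·δy/y)² = (1×0.0575)² = 0.00331;  (2·δz/z)² = (2×0.0842)² = 0.0283
δQ/Q = √(0.0885) = 0.298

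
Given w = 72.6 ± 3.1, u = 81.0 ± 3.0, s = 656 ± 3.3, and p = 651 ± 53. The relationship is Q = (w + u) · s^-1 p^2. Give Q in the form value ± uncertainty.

Let h = w + u = 154. δh = √(δw² + δu²) = √(9.61 + 9.00) = 4.31, so δh/h = 0.0281.
Q is then a monomial in h, s, p:
δQ/Q = √((δh/h)² + (-1·δs/s)² + (2·δp/p)²) = √(0.000789 + 2.53e-05 + 0.0265) = 0.165
Q = 99200, so δQ = 0.165 × 99200 = 16400.

99200 ± 16400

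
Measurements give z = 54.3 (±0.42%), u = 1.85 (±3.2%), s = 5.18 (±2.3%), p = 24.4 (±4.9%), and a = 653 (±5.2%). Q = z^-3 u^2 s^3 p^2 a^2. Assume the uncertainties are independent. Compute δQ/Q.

0.172

Each factor contributes (exponent × relative error)² to (δQ/Q)²:
  (-3·δz/z)² = (-3×0.00420)² = 0.000159;  (2·δu/u)² = (2×0.0320)² = 0.00410;  (3·δs/s)² = (3×0.0230)² = 0.00476;  (2·δp/p)² = (2×0.0490)² = 0.00960;  (2·δa/a)² = (2×0.0520)² = 0.0108
δQ/Q = √(0.0294) = 0.172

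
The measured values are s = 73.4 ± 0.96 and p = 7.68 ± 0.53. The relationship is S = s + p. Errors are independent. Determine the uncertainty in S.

For a sum/difference, combine absolute errors in quadrature:
  (δs)² = 0.922;  (δp)² = 0.281
δS = √(1.20) = 1.10

1.10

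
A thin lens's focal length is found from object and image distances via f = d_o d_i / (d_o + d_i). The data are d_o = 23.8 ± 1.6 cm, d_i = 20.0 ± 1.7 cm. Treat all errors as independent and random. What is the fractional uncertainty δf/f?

∂f/∂d_o = (d_i/(d_o+d_i))² = 0.209;  ∂f/∂d_i = (d_o/(d_o+d_i))² = 0.295
δf = √((∂f/∂d_o · δd_o)² + (∂f/∂d_i · δd_i)²) = √(0.111 + 0.252) = 0.603 cm
f = 10.9 cm, so δf/f = 0.603/10.9 = 0.0555.

0.0555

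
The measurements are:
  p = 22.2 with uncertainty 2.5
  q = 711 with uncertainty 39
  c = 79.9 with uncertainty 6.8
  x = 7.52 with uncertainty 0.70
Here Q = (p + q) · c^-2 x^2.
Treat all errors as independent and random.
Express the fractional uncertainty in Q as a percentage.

Let u = p + q = 733. δu = √(δp² + δq²) = √(6.25 + 1520) = 39.1, so δu/u = 0.0533.
Q is then a monomial in u, c, x:
δQ/Q = √((δu/u)² + (-2·δc/c)² + (2·δx/x)²) = √(0.00284 + 0.0290 + 0.0347) = 0.258

25.8%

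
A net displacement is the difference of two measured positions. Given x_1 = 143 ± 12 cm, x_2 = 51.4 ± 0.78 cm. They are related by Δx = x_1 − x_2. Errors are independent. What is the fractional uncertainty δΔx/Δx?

Δx is a linear combination, so absolute uncertainties add in quadrature:
  (δx_1)² = 144;  (δx_2)² = 0.608
δΔx = √(145) = 12.0 cm
Δx = 91.6 cm, so δΔx/Δx = 12.0/91.6 = 0.131.

0.131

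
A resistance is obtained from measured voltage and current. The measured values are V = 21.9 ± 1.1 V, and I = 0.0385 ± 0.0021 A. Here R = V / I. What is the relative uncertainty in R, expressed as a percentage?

7.41%

Since R is a product/quotient, work with relative uncertainties:
  (1·δV/V)² = (1×0.0502)² = 0.00252;  (-1·δI/I)² = (-1×0.0545)² = 0.00298
δR/R = √(0.00550) = 0.0741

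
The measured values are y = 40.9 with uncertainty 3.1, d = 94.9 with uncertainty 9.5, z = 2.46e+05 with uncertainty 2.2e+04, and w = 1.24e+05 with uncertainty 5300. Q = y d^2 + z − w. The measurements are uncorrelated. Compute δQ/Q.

0.167

Let p = y·d^2 = 3.68e+05. δp/p = √((1·δy/y)² + (2·δd/d)²) = √(0.00574 + 0.0401) = 0.214, so δp = 78900.
Q = p + z − w: δQ = √(δp² + δz² + δw²) = √(6.22e+09 + 4.84e+08 + 2.81e+07) = 82000
Q = 4.9e+05, so δQ/Q = 82000/4.9e+05 = 0.167.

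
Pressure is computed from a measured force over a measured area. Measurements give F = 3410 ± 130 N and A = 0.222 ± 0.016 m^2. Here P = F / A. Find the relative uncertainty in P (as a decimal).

Since P is a product/quotient, work with relative uncertainties:
  (1·δF/F)² = (1×0.0381)² = 0.00145;  (-1·δA/A)² = (-1×0.0721)² = 0.00519
δP/P = √(0.00665) = 0.0815

0.0815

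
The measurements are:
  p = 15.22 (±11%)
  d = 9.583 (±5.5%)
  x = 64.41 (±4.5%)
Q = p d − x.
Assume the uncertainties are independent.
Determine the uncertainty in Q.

18.2

Let w = p·d = 145.9. δw/w = √((1·δp/p)² + (1·δd/d)²) = √(0.0121 + 0.00302) = 0.123, so δw = 17.9.
Q = w − x: δQ = √(δw² + δx²) = √(322 + 8.40) = 18.2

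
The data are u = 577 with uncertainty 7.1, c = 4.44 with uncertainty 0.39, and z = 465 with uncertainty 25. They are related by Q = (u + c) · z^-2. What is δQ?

0.000291

Let w = u + c = 581. δw = √(δu² + δc²) = √(50.4 + 0.152) = 7.11, so δw/w = 0.0122.
Q is then a monomial in w, z:
δQ/Q = √((δw/w)² + (-2·δz/z)²) = √(0.000150 + 0.0116) = 0.108
Q = 0.00269, so δQ = 0.108 × 0.00269 = 0.000291.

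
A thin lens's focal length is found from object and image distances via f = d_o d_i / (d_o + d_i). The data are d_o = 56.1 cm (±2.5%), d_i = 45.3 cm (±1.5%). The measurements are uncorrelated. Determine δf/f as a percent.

1.39%

∂f/∂d_o = (d_i/(d_o+d_i))² = 0.200;  ∂f/∂d_i = (d_o/(d_o+d_i))² = 0.306
δf = √((∂f/∂d_o · δd_o)² + (∂f/∂d_i · δd_i)²) = √(0.0784 + 0.0433) = 0.349 cm
f = 25.1 cm, so δf/f = 0.349/25.1 = 0.0139.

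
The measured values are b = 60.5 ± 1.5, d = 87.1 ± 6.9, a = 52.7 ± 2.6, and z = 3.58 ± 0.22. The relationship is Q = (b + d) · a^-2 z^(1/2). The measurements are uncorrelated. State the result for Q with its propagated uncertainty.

Let u = b + d = 148. δu = √(δb² + δd²) = √(2.25 + 47.6) = 7.06, so δu/u = 0.0478.
Q is then a monomial in u, a, z:
δQ/Q = √((δu/u)² + (-2·δa/a)² + (½·δz/z)²) = √(0.00229 + 0.00974 + 0.000944) = 0.114
Q = 0.101, so δQ = 0.114 × 0.101 = 0.0115.

0.101 ± 0.0115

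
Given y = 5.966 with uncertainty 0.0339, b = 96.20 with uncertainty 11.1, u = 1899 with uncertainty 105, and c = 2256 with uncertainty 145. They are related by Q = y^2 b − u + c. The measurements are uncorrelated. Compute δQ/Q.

0.115

Let p = y^2·b = 3424. δp/p = √((2·δy/y)² + (1·δb/b)²) = √(0.000129 + 0.0133) = 0.116, so δp = 397.
Q = p − u + c: δQ = √(δp² + δu² + δc²) = √(1.58e+05 + 11000 + 21000) = 435
Q = 3781, so δQ/Q = 435/3781 = 0.115.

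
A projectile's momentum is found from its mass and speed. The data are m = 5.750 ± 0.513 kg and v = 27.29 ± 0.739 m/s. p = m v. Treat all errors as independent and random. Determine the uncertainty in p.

Each factor contributes (exponent × relative error)² to (δp/p)²:
  (1·δm/m)² = (1×0.0892)² = 0.00796;  (1·δv/v)² = (1×0.0271)² = 0.000733
δp/p = √(0.00869) = 0.0932
p = 156.9 kg·m/s, so δp = 0.0932 × 156.9 = 14.6 kg·m/s.

14.6 kg·m/s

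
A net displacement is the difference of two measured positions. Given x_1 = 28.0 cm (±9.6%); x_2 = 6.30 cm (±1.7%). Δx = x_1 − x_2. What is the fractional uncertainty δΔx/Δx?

Sums and differences: (δΔx)² = Σ (cᵢ δxᵢ)².
  (δx_1)² = 7.23;  (δx_2)² = 0.0115
δΔx = √(7.24) = 2.69 cm
Δx = 21.7 cm, so δΔx/Δx = 2.69/21.7 = 0.124.

0.124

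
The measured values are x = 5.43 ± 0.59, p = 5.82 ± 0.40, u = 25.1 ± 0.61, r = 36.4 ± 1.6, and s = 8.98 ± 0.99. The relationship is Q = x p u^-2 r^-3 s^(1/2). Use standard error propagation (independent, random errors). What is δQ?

6.18e-07

Products/powers → add relative errors in quadrature, weighted by exponent:
  (1·δx/x)² = (1×0.109)² = 0.0118;  (1·δp/p)² = (1×0.0687)² = 0.00472;  (-2·δu/u)² = (-2×0.0243)² = 0.00236;  (-3·δr/r)² = (-3×0.0440)² = 0.0174;  (½·δs/s)² = (0.5×0.110)² = 0.00304
δQ/Q = √(0.0393) = 0.198
Q = 3.12e-06, so δQ = 0.198 × 3.12e-06 = 6.18e-07.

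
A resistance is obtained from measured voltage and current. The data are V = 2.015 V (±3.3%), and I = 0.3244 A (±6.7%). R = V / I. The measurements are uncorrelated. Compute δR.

Each factor contributes (exponent × relative error)² to (δR/R)²:
  (1·δV/V)² = (1×0.0330)² = 0.00109;  (-1·δI/I)² = (-1×0.0670)² = 0.00449
δR/R = √(0.00558) = 0.0747
R = 6.211 Ω, so δR = 0.0747 × 6.211 = 0.464 Ω.

0.464 Ω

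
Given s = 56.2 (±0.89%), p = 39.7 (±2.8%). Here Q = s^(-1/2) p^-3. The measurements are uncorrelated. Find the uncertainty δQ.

Relative error in a monomial: (δQ/Q)² = Σ (nᵢ · δxᵢ/xᵢ)².
  (−½·δs/s)² = (-0.5×0.00890)² = 1.98e-05;  (-3·δp/p)² = (-3×0.0280)² = 0.00706
δQ/Q = √(0.00708) = 0.0841
Q = 2.13e-06, so δQ = 0.0841 × 2.13e-06 = 1.79e-07.

1.79e-07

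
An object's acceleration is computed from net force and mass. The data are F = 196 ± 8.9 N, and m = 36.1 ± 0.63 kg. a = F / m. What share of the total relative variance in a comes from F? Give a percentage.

87.1%

(δa/a)² = (1·δF/F)² + (-1·δm/m)²
  F term: (1×0.0454)² = 0.00206
  m term: (-1×0.0175)² = 0.000305
Total = 0.00237. Share from F = 0.00206/0.00237 = 0.871.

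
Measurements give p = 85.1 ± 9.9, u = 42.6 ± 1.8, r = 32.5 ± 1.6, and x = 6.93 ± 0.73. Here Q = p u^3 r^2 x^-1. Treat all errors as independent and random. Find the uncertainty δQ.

2.25e+08

Products/powers → add relative errors in quadrature, weighted by exponent:
  (1·δp/p)² = (1×0.116)² = 0.0135;  (3·δu/u)² = (3×0.0423)² = 0.0161;  (2·δr/r)² = (2×0.0492)² = 0.00969;  (-1·δx/x)² = (-1×0.105)² = 0.0111
δQ/Q = √(0.0504) = 0.224
Q = 1e+09, so δQ = 0.224 × 1e+09 = 2.25e+08.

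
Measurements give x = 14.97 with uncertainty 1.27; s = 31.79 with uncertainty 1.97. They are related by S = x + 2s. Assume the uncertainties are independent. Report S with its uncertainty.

78.55 ± 4.14

Absolute uncertainties add in quadrature for a linear combination:
  (δx)² = 1.61;  (2·δs)² = 15.5
δS = √(17.1) = 4.14
S = 78.55.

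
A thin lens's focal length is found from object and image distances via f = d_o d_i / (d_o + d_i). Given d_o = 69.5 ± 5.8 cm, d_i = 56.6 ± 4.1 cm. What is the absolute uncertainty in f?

∂f/∂d_o = (d_i/(d_o+d_i))² = 0.201;  ∂f/∂d_i = (d_o/(d_o+d_i))² = 0.304
δf = √((∂f/∂d_o · δd_o)² + (∂f/∂d_i · δd_i)²) = √(1.37 + 1.55) = 1.71 cm

1.71 cm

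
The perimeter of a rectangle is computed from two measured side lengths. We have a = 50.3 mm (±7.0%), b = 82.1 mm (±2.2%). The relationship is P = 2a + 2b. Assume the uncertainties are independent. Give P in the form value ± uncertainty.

265 ± 7.91 mm

Absolute uncertainties add in quadrature for a linear combination:
  (2·δa)² = 49.6;  (2·δb)² = 13.0
δP = √(62.6) = 7.91 mm
P = 265 mm.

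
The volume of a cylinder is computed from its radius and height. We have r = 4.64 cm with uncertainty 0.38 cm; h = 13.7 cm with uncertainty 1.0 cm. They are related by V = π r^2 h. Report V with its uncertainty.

927 ± 166 cm^3

Each factor contributes (exponent × relative error)² to (δV/V)²:
  (2·δr/r)² = (2×0.0819)² = 0.0268;  (1·δh/h)² = (1×0.0730)² = 0.00533
δV/V = √(0.0322) = 0.179
V = 927 cm^3, so δV = 0.179 × 927 = 166 cm^3.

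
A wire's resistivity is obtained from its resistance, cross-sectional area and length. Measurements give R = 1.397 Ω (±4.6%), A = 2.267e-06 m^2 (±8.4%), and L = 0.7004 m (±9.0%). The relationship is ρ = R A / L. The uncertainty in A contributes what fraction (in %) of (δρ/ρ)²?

40.9%

(δρ/ρ)² = (1·δR/R)² + (1·δA/A)² + (-1·δL/L)²
  R term: (1×0.0460)² = 0.00212
  A term: (1×0.0840)² = 0.00706
  L term: (-1×0.0900)² = 0.00810
Total = 0.0173. Share from A = 0.00706/0.0173 = 0.409.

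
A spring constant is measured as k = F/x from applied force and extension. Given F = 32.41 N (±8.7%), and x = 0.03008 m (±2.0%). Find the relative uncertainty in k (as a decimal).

0.0893

Products/powers → add relative errors in quadrature, weighted by exponent:
  (1·δF/F)² = (1×0.0870)² = 0.00757;  (-1·δx/x)² = (-1×0.0200)² = 0.000400
δk/k = √(0.00797) = 0.0893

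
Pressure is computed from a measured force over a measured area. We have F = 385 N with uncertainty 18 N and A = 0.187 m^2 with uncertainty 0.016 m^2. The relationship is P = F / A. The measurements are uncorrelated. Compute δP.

Relative error in a monomial: (δP/P)² = Σ (nᵢ · δxᵢ/xᵢ)².
  (1·δF/F)² = (1×0.0468)² = 0.00219;  (-1·δA/A)² = (-1×0.0856)² = 0.00732
δP/P = √(0.00951) = 0.0975
P = 2060 Pa, so δP = 0.0975 × 2060 = 201 Pa.

201 Pa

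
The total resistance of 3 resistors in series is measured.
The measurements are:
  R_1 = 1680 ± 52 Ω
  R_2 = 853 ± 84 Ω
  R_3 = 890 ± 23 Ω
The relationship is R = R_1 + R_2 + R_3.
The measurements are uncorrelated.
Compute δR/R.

0.0296

R is a linear combination, so absolute uncertainties add in quadrature:
  (δR_1)² = 2700;  (δR_2)² = 7060;  (δR_3)² = 529
δR = √(10300) = 101 Ω
R = 3420 Ω, so δR/R = 101/3420 = 0.0296.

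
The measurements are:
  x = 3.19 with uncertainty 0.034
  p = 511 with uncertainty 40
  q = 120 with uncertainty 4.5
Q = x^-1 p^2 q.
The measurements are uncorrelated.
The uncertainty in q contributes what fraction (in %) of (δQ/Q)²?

(δQ/Q)² = (-1·δx/x)² + (2·δp/p)² + (1·δq/q)²
  x term: (-1×0.0107)² = 0.000114
  p term: (2×0.0783)² = 0.0245
  q term: (1×0.0375)² = 0.00141
Total = 0.0260. Share from q = 0.00141/0.0260 = 0.0540.

5.40%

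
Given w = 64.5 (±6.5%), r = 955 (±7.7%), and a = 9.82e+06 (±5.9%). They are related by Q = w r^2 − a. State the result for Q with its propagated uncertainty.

Let p = w·r^2 = 5.88e+07. δp/p = √((1·δw/w)² + (2·δr/r)²) = √(0.00423 + 0.0237) = 0.167, so δp = 9.83e+06.
Q = p − a: δQ = √(δp² + δa²) = √(9.67e+13 + 3.36e+11) = 9.85e+06
Q = 4.9e+07.

(4.90 ± 0.985) × 10^7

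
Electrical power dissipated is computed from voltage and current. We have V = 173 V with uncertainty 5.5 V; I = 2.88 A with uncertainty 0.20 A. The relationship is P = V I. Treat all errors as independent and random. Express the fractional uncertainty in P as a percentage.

For a monomial P ∝ V, I, fractional errors add in quadrature:
  (1·δV/V)² = (1×0.0318)² = 0.00101;  (1·δI/I)² = (1×0.0694)² = 0.00482
δP/P = √(0.00583) = 0.0764

7.64%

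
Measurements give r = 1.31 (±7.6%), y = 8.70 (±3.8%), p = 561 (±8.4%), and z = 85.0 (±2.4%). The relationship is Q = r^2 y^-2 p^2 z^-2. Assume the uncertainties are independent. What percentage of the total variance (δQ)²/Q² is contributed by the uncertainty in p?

(δQ/Q)² = (2·δr/r)² + (-2·δy/y)² + (2·δp/p)² + (-2·δz/z)²
  r term: (2×0.0760)² = 0.0231
  y term: (-2×0.0380)² = 0.00578
  p term: (2×0.0840)² = 0.0282
  z term: (-2×0.0240)² = 0.00230
Total = 0.0594. Share from p = 0.0282/0.0594 = 0.475.

47.5%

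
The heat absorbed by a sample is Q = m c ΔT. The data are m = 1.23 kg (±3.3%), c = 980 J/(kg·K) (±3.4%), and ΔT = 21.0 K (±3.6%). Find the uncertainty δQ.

1510 J

Q is a product of powers, so relative uncertainties combine in quadrature:
  (1·δm/m)² = (1×0.0330)² = 0.00109;  (1·δc/c)² = (1×0.0340)² = 0.00116;  (1·δΔT/ΔT)² = (1×0.0360)² = 0.00130
δQ/Q = √(0.00354) = 0.0595
Q = 25300 J, so δQ = 0.0595 × 25300 = 1510 J.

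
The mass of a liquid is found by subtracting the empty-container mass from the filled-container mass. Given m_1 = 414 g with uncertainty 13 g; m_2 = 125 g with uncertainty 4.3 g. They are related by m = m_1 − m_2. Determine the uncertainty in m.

13.7 g

For a sum/difference, combine absolute errors in quadrature:
  (δm_1)² = 169;  (δm_2)² = 18.5
δm = √(187) = 13.7 g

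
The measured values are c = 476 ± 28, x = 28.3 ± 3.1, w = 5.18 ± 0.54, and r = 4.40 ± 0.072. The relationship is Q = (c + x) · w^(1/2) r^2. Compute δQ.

Let u = c + x = 504. δu = √(δc² + δx²) = √(784 + 9.61) = 28.2, so δu/u = 0.0559.
Q is then a monomial in u, w, r:
δQ/Q = √((δu/u)² + (½·δw/w)² + (2·δr/r)²) = √(0.00312 + 0.00272 + 0.00107) = 0.0831
Q = 22200, so δQ = 0.0831 × 22200 = 1850.

1850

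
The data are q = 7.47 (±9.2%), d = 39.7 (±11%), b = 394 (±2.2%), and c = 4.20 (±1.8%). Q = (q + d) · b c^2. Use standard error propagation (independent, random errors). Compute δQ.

33700

Let u = q + d = 47.2. δu = √(δq² + δd²) = √(0.472 + 19.1) = 4.42, so δu/u = 0.0937.
Q is then a monomial in u, b, c:
δQ/Q = √((δu/u)² + (1·δb/b)² + (2·δc/c)²) = √(0.00878 + 0.000484 + 0.00130) = 0.103
Q = 3.28e+05, so δQ = 0.103 × 3.28e+05 = 33700.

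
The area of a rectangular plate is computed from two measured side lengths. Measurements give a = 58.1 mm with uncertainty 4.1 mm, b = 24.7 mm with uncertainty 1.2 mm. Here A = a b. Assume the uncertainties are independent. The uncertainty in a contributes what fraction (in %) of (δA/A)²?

67.8%

(δA/A)² = (1·δa/a)² + (1·δb/b)²
  a term: (1×0.0706)² = 0.00498
  b term: (1×0.0486)² = 0.00236
Total = 0.00734. Share from a = 0.00498/0.00734 = 0.678.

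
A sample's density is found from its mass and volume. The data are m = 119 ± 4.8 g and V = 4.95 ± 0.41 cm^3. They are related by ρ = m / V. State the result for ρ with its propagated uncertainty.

24.0 ± 2.21 g/cm^3

Since ρ is a product/quotient, work with relative uncertainties:
  (1·δm/m)² = (1×0.0403)² = 0.00163;  (-1·δV/V)² = (-1×0.0828)² = 0.00686
δρ/ρ = √(0.00849) = 0.0921
ρ = 24.0 g/cm^3, so δρ = 0.0921 × 24.0 = 2.21 g/cm^3.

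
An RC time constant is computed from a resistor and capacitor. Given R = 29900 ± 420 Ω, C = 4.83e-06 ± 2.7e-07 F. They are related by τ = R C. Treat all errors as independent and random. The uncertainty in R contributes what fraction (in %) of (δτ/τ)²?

(δτ/τ)² = (1·δR/R)² + (1·δC/C)²
  R term: (1×0.0140)² = 0.000197
  C term: (1×0.0559)² = 0.00312
Total = 0.00332. Share from R = 0.000197/0.00332 = 0.0594.

5.94%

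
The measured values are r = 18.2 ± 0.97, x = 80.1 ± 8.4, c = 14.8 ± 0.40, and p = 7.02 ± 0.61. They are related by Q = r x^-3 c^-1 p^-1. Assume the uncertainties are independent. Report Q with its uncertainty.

(3.41 ± 1.13) × 10^-7

Since Q is a product/quotient, work with relative uncertainties:
  (1·δr/r)² = (1×0.0533)² = 0.00284;  (-3·δx/x)² = (-3×0.105)² = 0.0990;  (-1·δc/c)² = (-1×0.0270)² = 0.000730;  (-1·δp/p)² = (-1×0.0869)² = 0.00755
δQ/Q = √(0.110) = 0.332
Q = 3.41e-07, so δQ = 0.332 × 3.41e-07 = 1.13e-07.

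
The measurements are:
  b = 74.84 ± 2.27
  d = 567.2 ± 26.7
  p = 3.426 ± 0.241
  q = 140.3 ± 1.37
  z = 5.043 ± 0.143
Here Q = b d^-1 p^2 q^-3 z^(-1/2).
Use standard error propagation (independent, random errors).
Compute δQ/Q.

Relative error in a monomial: (δQ/Q)² = Σ (nᵢ · δxᵢ/xᵢ)².
  (1·δb/b)² = (1×0.0303)² = 0.000920;  (-1·δd/d)² = (-1×0.0471)² = 0.00222;  (2·δp/p)² = (2×0.0703)² = 0.0198;  (-3·δq/q)² = (-3×0.00976)² = 0.000858;  (−½·δz/z)² = (-0.5×0.0284)² = 0.000201
δQ/Q = √(0.0240) = 0.155

0.155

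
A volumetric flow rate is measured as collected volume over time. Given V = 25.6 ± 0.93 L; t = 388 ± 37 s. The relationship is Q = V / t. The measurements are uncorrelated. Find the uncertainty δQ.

0.00673 L/s

Relative error in a monomial: (δQ/Q)² = Σ (nᵢ · δxᵢ/xᵢ)².
  (1·δV/V)² = (1×0.0363)² = 0.00132;  (-1·δt/t)² = (-1×0.0954)² = 0.00909
δQ/Q = √(0.0104) = 0.102
Q = 0.0660 L/s, so δQ = 0.102 × 0.0660 = 0.00673 L/s.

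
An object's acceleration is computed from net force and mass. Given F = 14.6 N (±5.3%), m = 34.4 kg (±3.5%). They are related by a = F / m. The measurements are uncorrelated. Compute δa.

Products/powers → add relative errors in quadrature, weighted by exponent:
  (1·δF/F)² = (1×0.0530)² = 0.00281;  (-1·δm/m)² = (-1×0.0350)² = 0.00123
δa/a = √(0.00403) = 0.0635
a = 0.424 m/s^2, so δa = 0.0635 × 0.424 = 0.0270 m/s^2.

0.0270 m/s^2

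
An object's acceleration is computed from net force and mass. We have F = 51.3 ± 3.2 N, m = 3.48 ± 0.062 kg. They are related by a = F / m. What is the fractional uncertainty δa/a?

0.0649

Since a is a product/quotient, work with relative uncertainties:
  (1·δF/F)² = (1×0.0624)² = 0.00389;  (-1·δm/m)² = (-1×0.0178)² = 0.000317
δa/a = √(0.00421) = 0.0649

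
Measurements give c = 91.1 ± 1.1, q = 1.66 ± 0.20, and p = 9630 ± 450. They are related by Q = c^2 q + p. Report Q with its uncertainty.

23400 ± 1750

Let w = c^2·q = 13800. δw/w = √((2·δc/c)² + (1·δq/q)²) = √(0.000583 + 0.0145) = 0.123, so δw = 1690.
Q = w + p: δQ = √(δw² + δp²) = √(2.87e+06 + 2.02e+05) = 1750
Q = 23400.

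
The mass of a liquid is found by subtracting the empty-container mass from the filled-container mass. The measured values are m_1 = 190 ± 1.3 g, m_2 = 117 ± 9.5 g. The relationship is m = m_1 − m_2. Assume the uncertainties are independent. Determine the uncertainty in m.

9.59 g

Each term contributes (cᵢ δxᵢ)² to (δm)²:
  (δm_1)² = 1.69;  (δm_2)² = 90.2
δm = √(91.9) = 9.59 g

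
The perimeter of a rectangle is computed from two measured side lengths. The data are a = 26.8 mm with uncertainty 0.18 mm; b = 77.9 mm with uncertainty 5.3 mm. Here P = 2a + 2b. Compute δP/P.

P is a linear combination, so absolute uncertainties add in quadrature:
  (2·δa)² = 0.130;  (2·δb)² = 112
δP = √(112) = 10.6 mm
P = 209 mm, so δP/P = 10.6/209 = 0.0507.

0.0507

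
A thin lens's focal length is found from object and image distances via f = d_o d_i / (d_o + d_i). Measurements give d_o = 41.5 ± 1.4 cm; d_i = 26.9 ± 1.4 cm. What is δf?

0.559 cm

∂f/∂d_o = (d_i/(d_o+d_i))² = 0.155;  ∂f/∂d_i = (d_o/(d_o+d_i))² = 0.368
δf = √((∂f/∂d_o · δd_o)² + (∂f/∂d_i · δd_i)²) = √(0.0469 + 0.266) = 0.559 cm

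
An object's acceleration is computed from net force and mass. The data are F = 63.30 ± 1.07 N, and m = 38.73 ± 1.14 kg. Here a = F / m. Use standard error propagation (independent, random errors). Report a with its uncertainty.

1.634 ± 0.0555 m/s^2

For a monomial a ∝ F, m^-1, fractional errors add in quadrature:
  (1·δF/F)² = (1×0.0169)² = 0.000286;  (-1·δm/m)² = (-1×0.0294)² = 0.000866
δa/a = √(0.00115) = 0.0339
a = 1.634 m/s^2, so δa = 0.0339 × 1.634 = 0.0555 m/s^2.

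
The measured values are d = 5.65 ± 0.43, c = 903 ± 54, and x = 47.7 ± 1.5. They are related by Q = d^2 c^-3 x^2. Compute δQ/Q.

0.244

Q is a product of powers, so relative uncertainties combine in quadrature:
  (2·δd/d)² = (2×0.0761)² = 0.0232;  (-3·δc/c)² = (-3×0.0598)² = 0.0322;  (2·δx/x)² = (2×0.0314)² = 0.00396
δQ/Q = √(0.0593) = 0.244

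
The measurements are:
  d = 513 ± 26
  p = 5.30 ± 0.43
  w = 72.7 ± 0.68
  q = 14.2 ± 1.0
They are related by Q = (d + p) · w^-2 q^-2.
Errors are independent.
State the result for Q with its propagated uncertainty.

(4.86 ± 0.733) × 10^-4

Let u = d + p = 518. δu = √(δd² + δp²) = √(676 + 0.185) = 26.0, so δu/u = 0.0502.
Q is then a monomial in u, w, q:
δQ/Q = √((δu/u)² + (-2·δw/w)² + (-2·δq/q)²) = √(0.00252 + 0.000350 + 0.0198) = 0.151
Q = 0.000486, so δQ = 0.151 × 0.000486 = 7.33e-05.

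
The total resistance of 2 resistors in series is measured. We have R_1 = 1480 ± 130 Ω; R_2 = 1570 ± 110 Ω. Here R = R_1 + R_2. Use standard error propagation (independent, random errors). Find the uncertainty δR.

170 Ω

For a sum/difference, combine absolute errors in quadrature:
  (δR_1)² = 16900;  (δR_2)² = 12100
δR = √(29000) = 170 Ω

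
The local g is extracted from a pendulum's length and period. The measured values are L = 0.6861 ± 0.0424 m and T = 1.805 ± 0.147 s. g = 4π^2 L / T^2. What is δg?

1.45 m/s^2

For a monomial g ∝ L, T^-2, fractional errors add in quadrature:
  (1·δL/L)² = (1×0.0618)² = 0.00382;  (-2·δT/T)² = (-2×0.0814)² = 0.0265
δg/g = √(0.0303) = 0.174
g = 8.314 m/s^2, so δg = 0.174 × 8.314 = 1.45 m/s^2.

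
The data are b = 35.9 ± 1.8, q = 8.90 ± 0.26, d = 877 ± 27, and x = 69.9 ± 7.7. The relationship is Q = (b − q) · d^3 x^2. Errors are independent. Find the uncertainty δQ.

Let u = b − q = 27.0. δu = √(δb² + δq²) = √(3.24 + 0.0676) = 1.82, so δu/u = 0.0674.
Q is then a monomial in u, d, x:
δQ/Q = √((δu/u)² + (3·δd/d)² + (2·δx/x)²) = √(0.00454 + 0.00853 + 0.0485) = 0.248
Q = 8.9e+13, so δQ = 0.248 × 8.9e+13 = 2.21e+13.

2.21e+13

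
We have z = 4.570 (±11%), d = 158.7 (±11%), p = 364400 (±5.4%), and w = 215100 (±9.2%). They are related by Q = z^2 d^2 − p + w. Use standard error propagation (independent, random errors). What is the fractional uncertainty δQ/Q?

0.441

Let h = z^2·d^2 = 526000. δh/h = √((2·δz/z)² + (2·δd/d)²) = √(0.0484 + 0.0484) = 0.311, so δh = 1.64e+05.
Q = h − p + w: δQ = √(δh² + δp² + δw²) = √(2.68e+10 + 3.87e+08 + 3.92e+08) = 1.66e+05
Q = 376700, so δQ/Q = 1.66e+05/376700 = 0.441.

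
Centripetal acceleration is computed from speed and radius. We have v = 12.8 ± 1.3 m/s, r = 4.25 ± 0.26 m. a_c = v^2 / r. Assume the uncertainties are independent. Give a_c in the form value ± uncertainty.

For a monomial a_c ∝ v^2, r^-1, fractional errors add in quadrature:
  (2·δv/v)² = (2×0.102)² = 0.0413;  (-1·δr/r)² = (-1×0.0612)² = 0.00374
δa_c/a_c = √(0.0450) = 0.212
a_c = 38.6 m/s^2, so δa_c = 0.212 × 38.6 = 8.18 m/s^2.

38.6 ± 8.18 m/s^2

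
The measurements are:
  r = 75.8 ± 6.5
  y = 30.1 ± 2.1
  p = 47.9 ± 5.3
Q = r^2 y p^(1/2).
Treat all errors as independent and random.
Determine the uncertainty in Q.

Products/powers → add relative errors in quadrature, weighted by exponent:
  (2·δr/r)² = (2×0.0858)² = 0.0294;  (1·δy/y)² = (1×0.0698)² = 0.00487;  (½·δp/p)² = (0.5×0.111)² = 0.00306
δQ/Q = √(0.0373) = 0.193
Q = 1.2e+06, so δQ = 0.193 × 1.2e+06 = 2.31e+05.

2.31e+05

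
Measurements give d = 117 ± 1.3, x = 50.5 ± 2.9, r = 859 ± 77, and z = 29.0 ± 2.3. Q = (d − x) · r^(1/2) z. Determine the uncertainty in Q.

5810

Let u = d − x = 66.5. δu = √(δd² + δx²) = √(1.69 + 8.41) = 3.18, so δu/u = 0.0478.
Q is then a monomial in u, r, z:
δQ/Q = √((δu/u)² + (½·δr/r)² + (1·δz/z)²) = √(0.00228 + 0.00201 + 0.00629) = 0.103
Q = 56500, so δQ = 0.103 × 56500 = 5810.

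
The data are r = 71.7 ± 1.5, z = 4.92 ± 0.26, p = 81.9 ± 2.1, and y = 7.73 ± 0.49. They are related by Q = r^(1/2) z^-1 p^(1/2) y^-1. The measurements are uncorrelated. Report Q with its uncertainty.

Each factor contributes (exponent × relative error)² to (δQ/Q)²:
  (½·δr/r)² = (0.5×0.0209)² = 0.000109;  (-1·δz/z)² = (-1×0.0528)² = 0.00279;  (½·δp/p)² = (0.5×0.0256)² = 0.000164;  (-1·δy/y)² = (-1×0.0634)² = 0.00402
δQ/Q = √(0.00708) = 0.0842
Q = 2.01, so δQ = 0.0842 × 2.01 = 0.170.

2.01 ± 0.170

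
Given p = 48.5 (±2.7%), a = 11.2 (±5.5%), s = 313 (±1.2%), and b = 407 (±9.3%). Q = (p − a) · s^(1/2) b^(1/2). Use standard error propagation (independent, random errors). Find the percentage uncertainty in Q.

6.09%

Let u = p − a = 37.3. δu = √(δp² + δa²) = √(1.71 + 0.379) = 1.45, so δu/u = 0.0388.
Q is then a monomial in u, s, b:
δQ/Q = √((δu/u)² + (½·δs/s)² + (½·δb/b)²) = √(0.00151 + 3.6e-05 + 0.00216) = 0.0609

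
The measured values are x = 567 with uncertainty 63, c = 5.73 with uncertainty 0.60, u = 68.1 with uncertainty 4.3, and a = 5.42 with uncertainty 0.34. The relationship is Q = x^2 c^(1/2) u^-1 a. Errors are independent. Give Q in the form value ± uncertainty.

61200 ± 15000

Products/powers → add relative errors in quadrature, weighted by exponent:
  (2·δx/x)² = (2×0.111)² = 0.0494;  (½·δc/c)² = (0.5×0.105)² = 0.00274;  (-1·δu/u)² = (-1×0.0631)² = 0.00399;  (1·δa/a)² = (1×0.0627)² = 0.00394
δQ/Q = √(0.0600) = 0.245
Q = 61200, so δQ = 0.245 × 61200 = 15000.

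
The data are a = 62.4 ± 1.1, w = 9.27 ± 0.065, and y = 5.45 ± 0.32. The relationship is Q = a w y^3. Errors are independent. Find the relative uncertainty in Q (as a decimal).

Since Q is a product/quotient, work with relative uncertainties:
  (1·δa/a)² = (1×0.0176)² = 0.000311;  (1·δw/w)² = (1×0.00701)² = 4.92e-05;  (3·δy/y)² = (3×0.0587)² = 0.0310
δQ/Q = √(0.0314) = 0.177

0.177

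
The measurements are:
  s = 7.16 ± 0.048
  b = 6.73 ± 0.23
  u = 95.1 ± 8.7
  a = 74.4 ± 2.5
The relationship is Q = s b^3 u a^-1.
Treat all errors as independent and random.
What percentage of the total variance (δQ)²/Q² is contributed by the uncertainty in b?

(δQ/Q)² = (1·δs/s)² + (3·δb/b)² + (1·δu/u)² + (-1·δa/a)²
  s term: (1×0.00670)² = 4.49e-05
  b term: (3×0.0342)² = 0.0105
  u term: (1×0.0915)² = 0.00837
  a term: (-1×0.0336)² = 0.00113
Total = 0.0201. Share from b = 0.0105/0.0201 = 0.524.

52.4%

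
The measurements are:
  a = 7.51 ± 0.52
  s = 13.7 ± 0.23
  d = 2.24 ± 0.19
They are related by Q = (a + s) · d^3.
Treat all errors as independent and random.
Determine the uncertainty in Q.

Let u = a + s = 21.2. δu = √(δa² + δs²) = √(0.270 + 0.0529) = 0.569, so δu/u = 0.0268.
Q is then a monomial in u, d:
δQ/Q = √((δu/u)² + (3·δd/d)²) = √(0.000719 + 0.0648) = 0.256
Q = 238, so δQ = 0.256 × 238 = 61.0.

61.0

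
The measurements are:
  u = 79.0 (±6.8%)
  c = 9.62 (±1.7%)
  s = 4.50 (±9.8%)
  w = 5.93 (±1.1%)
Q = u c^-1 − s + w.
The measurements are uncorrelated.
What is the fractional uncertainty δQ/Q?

Let p = u·c^-1 = 8.21. δp/p = √((1·δu/u)² + (-1·δc/c)²) = √(0.00462 + 0.000289) = 0.0701, so δp = 0.576.
Q = p − s + w: δQ = √(δp² + δs² + δw²) = √(0.331 + 0.194 + 0.00425) = 0.728
Q = 9.64, so δQ/Q = 0.728/9.64 = 0.0755.

0.0755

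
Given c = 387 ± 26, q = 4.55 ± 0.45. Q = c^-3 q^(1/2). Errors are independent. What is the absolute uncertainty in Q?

Since Q is a product/quotient, work with relative uncertainties:
  (-3·δc/c)² = (-3×0.0672)² = 0.0406;  (½·δq/q)² = (0.5×0.0989)² = 0.00245
δQ/Q = √(0.0431) = 0.208
Q = 3.68e-08, so δQ = 0.208 × 3.68e-08 = 7.64e-09.

7.64e-09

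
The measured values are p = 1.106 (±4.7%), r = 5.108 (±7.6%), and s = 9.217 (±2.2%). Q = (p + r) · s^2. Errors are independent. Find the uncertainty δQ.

Let u = p + r = 6.214. δu = √(δp² + δr²) = √(0.00270 + 0.151) = 0.392, so δu/u = 0.0630.
Q is then a monomial in u, s:
δQ/Q = √((δu/u)² + (2·δs/s)²) = √(0.00397 + 0.00194) = 0.0769
Q = 527.9, so δQ = 0.0769 × 527.9 = 40.6.

40.6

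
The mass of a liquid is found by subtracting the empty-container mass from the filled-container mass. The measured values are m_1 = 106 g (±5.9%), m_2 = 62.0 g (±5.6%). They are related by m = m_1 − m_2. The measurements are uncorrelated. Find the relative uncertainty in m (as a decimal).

0.163

For a sum/difference, combine absolute errors in quadrature:
  (δm_1)² = 39.1;  (δm_2)² = 12.1
δm = √(51.2) = 7.15 g
m = 44.0 g, so δm/m = 7.15/44.0 = 0.163.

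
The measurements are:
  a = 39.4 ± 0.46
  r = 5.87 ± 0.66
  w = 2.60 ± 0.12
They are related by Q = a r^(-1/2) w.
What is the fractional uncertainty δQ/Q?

0.0737

Each factor contributes (exponent × relative error)² to (δQ/Q)²:
  (1·δa/a)² = (1×0.0117)² = 0.000136;  (−½·δr/r)² = (-0.5×0.112)² = 0.00316;  (1·δw/w)² = (1×0.0462)² = 0.00213
δQ/Q = √(0.00543) = 0.0737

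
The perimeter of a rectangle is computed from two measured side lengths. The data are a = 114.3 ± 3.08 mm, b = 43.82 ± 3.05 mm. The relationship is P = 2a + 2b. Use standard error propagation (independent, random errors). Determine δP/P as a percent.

2.74%

P is a linear combination, so absolute uncertainties add in quadrature:
  (2·δa)² = 37.9;  (2·δb)² = 37.2
δP = √(75.2) = 8.67 mm
P = 316.2 mm, so δP/P = 8.67/316.2 = 0.0274.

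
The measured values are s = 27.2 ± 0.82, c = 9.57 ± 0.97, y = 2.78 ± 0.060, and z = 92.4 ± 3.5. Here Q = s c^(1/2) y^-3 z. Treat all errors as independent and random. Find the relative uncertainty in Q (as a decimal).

0.0954

Each factor contributes (exponent × relative error)² to (δQ/Q)²:
  (1·δs/s)² = (1×0.0301)² = 0.000909;  (½·δc/c)² = (0.5×0.101)² = 0.00257;  (-3·δy/y)² = (-3×0.0216)² = 0.00419;  (1·δz/z)² = (1×0.0379)² = 0.00143
δQ/Q = √(0.00910) = 0.0954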